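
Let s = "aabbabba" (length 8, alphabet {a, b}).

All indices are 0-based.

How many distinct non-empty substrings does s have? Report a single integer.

24

rank→(start, suffix):
  0 → (7, 'a')
  1 → (0, 'aabbabba')
  2 → (4, 'abba')
  3 → (1, 'abbabba')
  4 → (6, 'ba')
  5 → (3, 'babba')
  6 → (5, 'bba')
  7 → (2, 'bbabba')

SA = [7, 0, 4, 1, 6, 3, 5, 2]
rank  pair      lcp
   1  s[7:],s[0:]  1  'a'
   2  s[0:],s[4:]  1  'a'
   3  s[4:],s[1:]  4  'abba'
   4  s[1:],s[6:]  0  ''
   5  s[6:],s[3:]  2  'ba'
   6  s[3:],s[5:]  1  'b'
   7  s[5:],s[2:]  3  'bba'

n(n+1)/2 = 8·9/2 = 36
Σ LCP = 0 + 1 + 1 + 4 + 0 + 2 + 1 + 3 = 12
distinct = 36 − 12 = 24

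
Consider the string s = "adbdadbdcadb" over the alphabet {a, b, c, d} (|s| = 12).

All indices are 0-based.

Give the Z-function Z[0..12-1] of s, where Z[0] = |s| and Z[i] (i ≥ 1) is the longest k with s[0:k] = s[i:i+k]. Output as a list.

[12, 0, 0, 0, 4, 0, 0, 0, 0, 3, 0, 0]

Z[0]=12
i=1: outside box; Z[1]=0
i=2: outside box; Z[2]=0
i=3: outside box; Z[3]=0
i=4: outside box; Z[4]=4 grow→box=[4,8)
i=5: min(r-i=3, Z[1]=0)=0; Z[5]=0
i=6: min(r-i=2, Z[2]=0)=0; Z[6]=0
i=7: min(r-i=1, Z[3]=0)=0; Z[7]=0
i=8: outside box; Z[8]=0
i=9: outside box; Z[9]=3 grow→box=[9,12)
i=10: min(r-i=2, Z[1]=0)=0; Z[10]=0
i=11: min(r-i=1, Z[2]=0)=0; Z[11]=0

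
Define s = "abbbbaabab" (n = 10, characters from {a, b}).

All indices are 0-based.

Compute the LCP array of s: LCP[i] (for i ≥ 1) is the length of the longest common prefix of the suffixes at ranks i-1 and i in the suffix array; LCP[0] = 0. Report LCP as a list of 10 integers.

rank | idx | suffix
   0 |   5 | aabab
   1 |   8 | ab
   2 |   6 | abab
   3 |   0 | abbbbaabab
   4 |   9 | b
   5 |   4 | baabab
   6 |   7 | bab
   7 |   3 | bbaabab
   8 |   2 | bbbaabab
   9 |   1 | bbbbaabab

SA = [5, 8, 6, 0, 9, 4, 7, 3, 2, 1]
rank  pair      lcp
   1  s[5:],s[8:]  1  'a'
   2  s[8:],s[6:]  2  'ab'
   3  s[6:],s[0:]  2  'ab'
   4  s[0:],s[9:]  0  ''
   5  s[9:],s[4:]  1  'b'
   6  s[4:],s[7:]  2  'ba'
   7  s[7:],s[3:]  1  'b'
   8  s[3:],s[2:]  2  'bb'
   9  s[2:],s[1:]  3  'bbb'

[0, 1, 2, 2, 0, 1, 2, 1, 2, 3]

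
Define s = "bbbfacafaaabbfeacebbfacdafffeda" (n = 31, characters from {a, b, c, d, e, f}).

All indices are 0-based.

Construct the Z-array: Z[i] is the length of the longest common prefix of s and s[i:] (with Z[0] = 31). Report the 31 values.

Z[0]=31
i=1: fresh scan; Z[1]=2 scan→box=[1,3)
i=2: min(r-i=1, Z[1]=2)=1; Z[2]=1
i=3: fresh scan; Z[3]=0
i=4: fresh scan; Z[4]=0
i=5: fresh scan; Z[5]=0
i=6: fresh scan; Z[6]=0
i=7: fresh scan; Z[7]=0
i=8: fresh scan; Z[8]=0
i=9: fresh scan; Z[9]=0
i=10: fresh scan; Z[10]=0
i=11: fresh scan; Z[11]=2 scan→box=[11,13)
i=12: min(r-i=1, Z[1]=2)=1; Z[12]=1
i=13: fresh scan; Z[13]=0
i=14: fresh scan; Z[14]=0
i=15: fresh scan; Z[15]=0
i=16: fresh scan; Z[16]=0
i=17: fresh scan; Z[17]=0
i=18: fresh scan; Z[18]=2 scan→box=[18,20)
i=19: min(r-i=1, Z[1]=2)=1; Z[19]=1
i=20: fresh scan; Z[20]=0
i=21: fresh scan; Z[21]=0
i=22: fresh scan; Z[22]=0
i=23: fresh scan; Z[23]=0
i=24: fresh scan; Z[24]=0
i=25: fresh scan; Z[25]=0
i=26: fresh scan; Z[26]=0
i=27: fresh scan; Z[27]=0
i=28: fresh scan; Z[28]=0
i=29: fresh scan; Z[29]=0
i=30: fresh scan; Z[30]=0

[31, 2, 1, 0, 0, 0, 0, 0, 0, 0, 0, 2, 1, 0, 0, 0, 0, 0, 2, 1, 0, 0, 0, 0, 0, 0, 0, 0, 0, 0, 0]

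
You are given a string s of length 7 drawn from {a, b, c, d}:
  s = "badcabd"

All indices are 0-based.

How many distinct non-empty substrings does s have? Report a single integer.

25

rank | idx | suffix
   0 |   4 | abd
   1 |   1 | adcabd
   2 |   0 | badcabd
   3 |   5 | bd
   4 |   3 | cabd
   5 |   6 | d
   6 |   2 | dcabd

SA = [4, 1, 0, 5, 3, 6, 2]
rank  pair      lcp
   1  s[4:],s[1:]  1  'a'
   2  s[1:],s[0:]  0  ''
   3  s[0:],s[5:]  1  'b'
   4  s[5:],s[3:]  0  ''
   5  s[3:],s[6:]  0  ''
   6  s[6:],s[2:]  1  'd'

n(n+1)/2 = 7·8/2 = 28
Σ LCP = 0 + 1 + 0 + 1 + 0 + 0 + 1 = 3
distinct = 28 − 3 = 25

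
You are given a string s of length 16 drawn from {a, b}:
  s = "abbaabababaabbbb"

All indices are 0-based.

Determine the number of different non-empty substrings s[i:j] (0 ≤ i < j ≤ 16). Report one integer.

rank | idx | suffix
   0 |   3 | aabababaabbbb
   1 |  10 | aabbbb
   2 |   8 | abaabbbb
   3 |   6 | ababaabbbb
   4 |   4 | abababaabbbb
   5 |   0 | abbaabababaabbbb
   6 |  11 | abbbb
   7 |  15 | b
   8 |   2 | baabababaabbbb
   9 |   9 | baabbbb
  10 |   7 | babaabbbb
  11 |   5 | bababaabbbb
  12 |  14 | bb
  13 |   1 | bbaabababaabbbb
  14 |  13 | bbb
  15 |  12 | bbbb

SA = [3, 10, 8, 6, 4, 0, 11, 15, 2, 9, 7, 5, 14, 1, 13, 12]
rank  pair      lcp
   1  s[3:],s[10:]  3  'aab'
   2  s[10:],s[8:]  1  'a'
   3  s[8:],s[6:]  3  'aba'
   4  s[6:],s[4:]  5  'ababa'
   5  s[4:],s[0:]  2  'ab'
   6  s[0:],s[11:]  3  'abb'
   7  s[11:],s[15:]  0  ''
   8  s[15:],s[2:]  1  'b'
   9  s[2:],s[9:]  4  'baab'
  10  s[9:],s[7:]  2  'ba'
  11  s[7:],s[5:]  4  'baba'
  12  s[5:],s[14:]  1  'b'
  13  s[14:],s[1:]  2  'bb'
  14  s[1:],s[13:]  2  'bb'
  15  s[13:],s[12:]  3  'bbb'

n(n+1)/2 = 16·17/2 = 136
Σ LCP = 0 + 3 + 1 + 3 + 5 + 2 + 3 + 0 + 1 + 4 + 2 + 4 + 1 + 2 + 2 + 3 = 36
distinct = 136 − 36 = 100

100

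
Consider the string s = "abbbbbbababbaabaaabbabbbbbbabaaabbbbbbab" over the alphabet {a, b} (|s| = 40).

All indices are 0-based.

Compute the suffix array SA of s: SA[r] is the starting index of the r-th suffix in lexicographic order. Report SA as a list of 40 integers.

rank | idx | suffix
   0 |  15 | aaabbabbbbbbabaaabbbbbbab
   1 |  29 | aaabbbbbbab
   2 |  12 | aabaaabbabbbbbbabaaabbbbbbab
   3 |  16 | aabbabbbbbbabaaabbbbbbab
   4 |  30 | aabbbbbbab
   5 |  38 | ab
   6 |  13 | abaaabbabbbbbbabaaabbbbbbab
   7 |  27 | abaaabbbbbbab
   8 |   7 | ababbaabaaabbabbbbbbabaaabbbbbbab
   9 |   9 | abbaabaaabbabbbbbbabaaabbbbbbab
  10 |  17 | abbabbbbbbabaaabbbbbbab
  11 |  31 | abbbbbbab
  12 |  20 | abbbbbbabaaabbbbbbab
  13 |   0 | abbbbbbababbaabaaabbabbbbbbabaaabbbbbbab
  14 |  39 | b
  15 |  14 | baaabbabbbbbbabaaabbbbbbab
  16 |  28 | baaabbbbbbab
  17 |  11 | baabaaabbabbbbbbabaaabbbbbbab
  18 |  37 | bab
  19 |  26 | babaaabbbbbbab
  20 |   6 | bababbaabaaabbabbbbbbabaaabbbbbbab
  21 |   8 | babbaabaaabbabbbbbbabaaabbbbbbab
  22 |  19 | babbbbbbabaaabbbbbbab
  23 |  10 | bbaabaaabbabbbbbbabaaabbbbbbab
  24 |  36 | bbab
  25 |  25 | bbabaaabbbbbbab
  26 |   5 | bbababbaabaaabbabbbbbbabaaabbbbbbab
  27 |  18 | bbabbbbbbabaaabbbbbbab
  28 |  35 | bbbab
  29 |  24 | bbbabaaabbbbbbab
  30 |   4 | bbbababbaabaaabbabbbbbbabaaabbbbbbab
  31 |  34 | bbbbab
  32 |  23 | bbbbabaaabbbbbbab
  33 |   3 | bbbbababbaabaaabbabbbbbbabaaabbbbbbab
  34 |  33 | bbbbbab
  35 |  22 | bbbbbabaaabbbbbbab
  36 |   2 | bbbbbababbaabaaabbabbbbbbabaaabbbbbbab
  37 |  32 | bbbbbbab
  38 |  21 | bbbbbbabaaabbbbbbab
  39 |   1 | bbbbbbababbaabaaabbabbbbbbabaaabbbbbbab

[15, 29, 12, 16, 30, 38, 13, 27, 7, 9, 17, 31, 20, 0, 39, 14, 28, 11, 37, 26, 6, 8, 19, 10, 36, 25, 5, 18, 35, 24, 4, 34, 23, 3, 33, 22, 2, 32, 21, 1]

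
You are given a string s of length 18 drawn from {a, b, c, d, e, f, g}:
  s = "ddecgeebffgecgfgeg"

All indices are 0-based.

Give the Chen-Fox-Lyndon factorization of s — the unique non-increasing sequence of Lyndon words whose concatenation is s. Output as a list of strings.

["dde", "cgee", "bffgecgfgeg"]

emit factor 1: 'dde' (i=0, period=3)
emit factor 2: 'cgee' (i=3, period=4)
emit factor 3: 'bffgecgfgeg' (i=7, period=11)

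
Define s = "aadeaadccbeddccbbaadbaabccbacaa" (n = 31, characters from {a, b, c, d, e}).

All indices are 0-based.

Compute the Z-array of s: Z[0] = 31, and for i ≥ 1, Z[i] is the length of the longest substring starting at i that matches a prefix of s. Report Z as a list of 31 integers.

[31, 1, 0, 0, 3, 1, 0, 0, 0, 0, 0, 0, 0, 0, 0, 0, 0, 3, 1, 0, 0, 2, 1, 0, 0, 0, 0, 1, 0, 2, 1]

Z[0]=31
i=1: i≥r, start 0; Z[1]=1 grow→box=[1,2)
i=2: i≥r, start 0; Z[2]=0
i=3: i≥r, start 0; Z[3]=0
i=4: i≥r, start 0; Z[4]=3 grow→box=[4,7)
i=5: min(r-i=2, Z[1]=1)=1; Z[5]=1
i=6: min(r-i=1, Z[2]=0)=0; Z[6]=0
i=7: i≥r, start 0; Z[7]=0
i=8: i≥r, start 0; Z[8]=0
i=9: i≥r, start 0; Z[9]=0
i=10: i≥r, start 0; Z[10]=0
i=11: i≥r, start 0; Z[11]=0
i=12: i≥r, start 0; Z[12]=0
i=13: i≥r, start 0; Z[13]=0
i=14: i≥r, start 0; Z[14]=0
i=15: i≥r, start 0; Z[15]=0
i=16: i≥r, start 0; Z[16]=0
i=17: i≥r, start 0; Z[17]=3 grow→box=[17,20)
i=18: min(r-i=2, Z[1]=1)=1; Z[18]=1
i=19: min(r-i=1, Z[2]=0)=0; Z[19]=0
i=20: i≥r, start 0; Z[20]=0
i=21: i≥r, start 0; Z[21]=2 grow→box=[21,23)
i=22: min(r-i=1, Z[1]=1)=1; Z[22]=1
i=23: i≥r, start 0; Z[23]=0
i=24: i≥r, start 0; Z[24]=0
i=25: i≥r, start 0; Z[25]=0
i=26: i≥r, start 0; Z[26]=0
i=27: i≥r, start 0; Z[27]=1 grow→box=[27,28)
i=28: i≥r, start 0; Z[28]=0
i=29: i≥r, start 0; Z[29]=2 grow→box=[29,31)
i=30: min(r-i=1, Z[1]=1)=1; Z[30]=1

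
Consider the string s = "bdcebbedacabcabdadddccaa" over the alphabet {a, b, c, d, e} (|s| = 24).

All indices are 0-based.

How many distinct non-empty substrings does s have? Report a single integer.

273

rank | idx | suffix
   0 |  23 | a
   1 |  22 | aa
   2 |  10 | abcabdadddccaa
   3 |  13 | abdadddccaa
   4 |   8 | acabcabdadddccaa
   5 |  16 | adddccaa
   6 |   4 | bbedacabcabdadddccaa
   7 |  11 | bcabdadddccaa
   8 |  14 | bdadddccaa
   9 |   0 | bdcebbedacabcabdadddccaa
  10 |   5 | bedacabcabdadddccaa
  11 |  21 | caa
  12 |   9 | cabcabdadddccaa
  13 |  12 | cabdadddccaa
  14 |  20 | ccaa
  15 |   2 | cebbedacabcabdadddccaa
  16 |   7 | dacabcabdadddccaa
  17 |  15 | dadddccaa
  18 |  19 | dccaa
  19 |   1 | dcebbedacabcabdadddccaa
  20 |  18 | ddccaa
  21 |  17 | dddccaa
  22 |   3 | ebbedacabcabdadddccaa
  23 |   6 | edacabcabdadddccaa

SA = [23, 22, 10, 13, 8, 16, 4, 11, 14, 0, 5, 21, 9, 12, 20, 2, 7, 15, 19, 1, 18, 17, 3, 6]
i: (SA[i-1],SA[i]) lcp shared
  1: (23,22) 1 'a'
  2: (22,10) 1 'a'
  3: (10,13) 2 'ab'
  4: (13,8) 1 'a'
  5: (8,16) 1 'a'
  6: (16,4) 0 ''
  7: (4,11) 1 'b'
  8: (11,14) 1 'b'
  9: (14,0) 2 'bd'
  10: (0,5) 1 'b'
  11: (5,21) 0 ''
  12: (21,9) 2 'ca'
  13: (9,12) 3 'cab'
  14: (12,20) 1 'c'
  15: (20,2) 1 'c'
  16: (2,7) 0 ''
  17: (7,15) 2 'da'
  18: (15,19) 1 'd'
  19: (19,1) 2 'dc'
  20: (1,18) 1 'd'
  21: (18,17) 2 'dd'
  22: (17,3) 0 ''
  23: (3,6) 1 'e'

n(n+1)/2 = 24·25/2 = 300
Σ LCP = 0 + 1 + 1 + 2 + 1 + 1 + 0 + 1 + 1 + 2 + 1 + 0 + 2 + 3 + 1 + 1 + 0 + 2 + 1 + 2 + 1 + 2 + 0 + 1 = 27
distinct = 300 − 27 = 273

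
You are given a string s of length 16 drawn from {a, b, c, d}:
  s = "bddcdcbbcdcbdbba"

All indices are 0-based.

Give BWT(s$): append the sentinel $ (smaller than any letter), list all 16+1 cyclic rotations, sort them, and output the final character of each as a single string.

rank  rotation           last
    0  $bddcdcbbcdcbdbba  a
    1  a$bddcdcbbcdcbdbb  b
    2  ba$bddcdcbbcdcbdb  b
    3  bba$bddcdcbbcdcbd  d
    4  bbcdcbdbba$bddcdc  c
    5  bcdcbdbba$bddcdcb  b
    6  bdbba$bddcdcbbcdc  c
    7  bddcdcbbcdcbdbba$  $
    8  cbbcdcbdbba$bddcd  d
    9  cbdbba$bddcdcbbcd  d
   10  cdcbbcdcbdbba$bdd  d
   11  cdcbdbba$bddcdcbb  b
   12  dbba$bddcdcbbcdcb  b
   13  dcbbcdcbdbba$bddc  c
   14  dcbdbba$bddcdcbbc  c
   15  dcdcbbcdcbdbba$bd  d
   16  ddcdcbbcdcbdbba$b  b

abbdcbc$dddbbccdb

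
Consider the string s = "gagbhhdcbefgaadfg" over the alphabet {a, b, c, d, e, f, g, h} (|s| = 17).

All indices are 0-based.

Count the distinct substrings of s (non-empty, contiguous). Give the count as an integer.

sorted suffixes:
  #0 SA[0]=12  'aadfg'
  #1 SA[1]=13  'adfg'
  #2 SA[2]=1  'agbhhdcbefgaadfg'
  #3 SA[3]=8  'befgaadfg'
  #4 SA[4]=3  'bhhdcbefgaadfg'
  #5 SA[5]=7  'cbefgaadfg'
  #6 SA[6]=6  'dcbefgaadfg'
  #7 SA[7]=14  'dfg'
  #8 SA[8]=9  'efgaadfg'
  #9 SA[9]=15  'fg'
  #10 SA[10]=10  'fgaadfg'
  #11 SA[11]=16  'g'
  #12 SA[12]=11  'gaadfg'
  #13 SA[13]=0  'gagbhhdcbefgaadfg'
  #14 SA[14]=2  'gbhhdcbefgaadfg'
  #15 SA[15]=5  'hdcbefgaadfg'
  #16 SA[16]=4  'hhdcbefgaadfg'

SA = [12, 13, 1, 8, 3, 7, 6, 14, 9, 15, 10, 16, 11, 0, 2, 5, 4]
[i] adj suffixes → lcp
  [1] 12/13 → 1 ('a')
  [2] 13/1 → 1 ('a')
  [3] 1/8 → 0 ('')
  [4] 8/3 → 1 ('b')
  [5] 3/7 → 0 ('')
  [6] 7/6 → 0 ('')
  [7] 6/14 → 1 ('d')
  [8] 14/9 → 0 ('')
  [9] 9/15 → 0 ('')
  [10] 15/10 → 2 ('fg')
  [11] 10/16 → 0 ('')
  [12] 16/11 → 1 ('g')
  [13] 11/0 → 2 ('ga')
  [14] 0/2 → 1 ('g')
  [15] 2/5 → 0 ('')
  [16] 5/4 → 1 ('h')

n(n+1)/2 = 17·18/2 = 153
Σ LCP = 0 + 1 + 1 + 0 + 1 + 0 + 0 + 1 + 0 + 0 + 2 + 0 + 1 + 2 + 1 + 0 + 1 = 11
distinct = 153 − 11 = 142

142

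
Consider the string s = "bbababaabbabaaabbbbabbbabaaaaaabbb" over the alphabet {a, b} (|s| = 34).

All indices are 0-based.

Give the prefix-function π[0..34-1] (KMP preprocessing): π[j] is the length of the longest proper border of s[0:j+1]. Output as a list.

π[0] = 0
j=1 s[j]='b': π[1]=1 (border 'b')
j=2 s[j]='a': k: 1→0; π[2]=0 (border '')
j=3 s[j]='b': π[3]=1 (border 'b')
j=4 s[j]='a': k: 1→0; π[4]=0 (border '')
j=5 s[j]='b': π[5]=1 (border 'b')
j=6 s[j]='a': k: 1→0; π[6]=0 (border '')
j=7 s[j]='a': π[7]=0 (border '')
j=8 s[j]='b': π[8]=1 (border 'b')
j=9 s[j]='b': π[9]=2 (border 'bb')
j=10 s[j]='a': π[10]=3 (border 'bba')
j=11 s[j]='b': π[11]=4 (border 'bbab')
j=12 s[j]='a': π[12]=5 (border 'bbaba')
j=13 s[j]='a': k: 5→0; π[13]=0 (border '')
j=14 s[j]='a': π[14]=0 (border '')
j=15 s[j]='b': π[15]=1 (border 'b')
j=16 s[j]='b': π[16]=2 (border 'bb')
j=17 s[j]='b': k: 2→1; π[17]=2 (border 'bb')
j=18 s[j]='b': k: 2→1; π[18]=2 (border 'bb')
j=19 s[j]='a': π[19]=3 (border 'bba')
j=20 s[j]='b': π[20]=4 (border 'bbab')
j=21 s[j]='b': k: 4→1; π[21]=2 (border 'bb')
j=22 s[j]='b': k: 2→1; π[22]=2 (border 'bb')
j=23 s[j]='a': π[23]=3 (border 'bba')
j=24 s[j]='b': π[24]=4 (border 'bbab')
j=25 s[j]='a': π[25]=5 (border 'bbaba')
j=26 s[j]='a': k: 5→0; π[26]=0 (border '')
j=27 s[j]='a': π[27]=0 (border '')
j=28 s[j]='a': π[28]=0 (border '')
j=29 s[j]='a': π[29]=0 (border '')
j=30 s[j]='a': π[30]=0 (border '')
j=31 s[j]='b': π[31]=1 (border 'b')
j=32 s[j]='b': π[32]=2 (border 'bb')
j=33 s[j]='b': k: 2→1; π[33]=2 (border 'bb')

[0, 1, 0, 1, 0, 1, 0, 0, 1, 2, 3, 4, 5, 0, 0, 1, 2, 2, 2, 3, 4, 2, 2, 3, 4, 5, 0, 0, 0, 0, 0, 1, 2, 2]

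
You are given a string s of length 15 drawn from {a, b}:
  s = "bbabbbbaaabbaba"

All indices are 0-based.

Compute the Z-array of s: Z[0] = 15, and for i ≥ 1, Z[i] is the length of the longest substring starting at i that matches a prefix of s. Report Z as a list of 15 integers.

Z[0]=15
i=1: fresh scan; Z[1]=1 extend→box=[1,2)
i=2: fresh scan; Z[2]=0
i=3: fresh scan; Z[3]=2 extend→box=[3,5)
i=4: min(r-i=1, Z[1]=1)=1; Z[4]=2 extend→box=[4,6)
i=5: min(r-i=1, Z[1]=1)=1; Z[5]=3 extend→box=[5,8)
i=6: min(r-i=2, Z[1]=1)=1; Z[6]=1
i=7: min(r-i=1, Z[2]=0)=0; Z[7]=0
i=8: fresh scan; Z[8]=0
i=9: fresh scan; Z[9]=0
i=10: fresh scan; Z[10]=4 extend→box=[10,14)
i=11: min(r-i=3, Z[1]=1)=1; Z[11]=1
i=12: min(r-i=2, Z[2]=0)=0; Z[12]=0
i=13: min(r-i=1, Z[3]=2)=1; Z[13]=1
i=14: fresh scan; Z[14]=0

[15, 1, 0, 2, 2, 3, 1, 0, 0, 0, 4, 1, 0, 1, 0]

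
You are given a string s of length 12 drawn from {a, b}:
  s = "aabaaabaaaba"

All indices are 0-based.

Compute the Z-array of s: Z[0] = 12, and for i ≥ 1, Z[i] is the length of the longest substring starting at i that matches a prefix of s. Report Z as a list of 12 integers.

Z[0]=12
i=1: fresh scan; Z[1]=1 grow→box=[1,2)
i=2: fresh scan; Z[2]=0
i=3: fresh scan; Z[3]=2 grow→box=[3,5)
i=4: min(r-i=1, Z[1]=1)=1; Z[4]=8 grow→box=[4,12)
i=5: min(r-i=7, Z[1]=1)=1; Z[5]=1
i=6: min(r-i=6, Z[2]=0)=0; Z[6]=0
i=7: min(r-i=5, Z[3]=2)=2; Z[7]=2
i=8: min(r-i=4, Z[4]=8)=4; Z[8]=4
i=9: min(r-i=3, Z[5]=1)=1; Z[9]=1
i=10: min(r-i=2, Z[6]=0)=0; Z[10]=0
i=11: min(r-i=1, Z[7]=2)=1; Z[11]=1

[12, 1, 0, 2, 8, 1, 0, 2, 4, 1, 0, 1]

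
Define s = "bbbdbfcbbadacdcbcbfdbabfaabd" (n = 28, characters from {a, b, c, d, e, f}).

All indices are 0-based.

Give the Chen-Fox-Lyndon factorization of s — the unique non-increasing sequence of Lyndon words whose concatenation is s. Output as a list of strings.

emit factor 1: 'bbbdbfc' (i=0, period=7)
emit factor 2: 'b' (i=7, period=1)
emit factor 3: 'b' (i=8, period=1)
emit factor 4: 'ad' (i=9, period=2)
emit factor 5: 'acdcbcbfdb' (i=11, period=10)
emit factor 6: 'abf' (i=21, period=3)
emit factor 7: 'aabd' (i=24, period=4)

["bbbdbfc", "b", "b", "ad", "acdcbcbfdb", "abf", "aabd"]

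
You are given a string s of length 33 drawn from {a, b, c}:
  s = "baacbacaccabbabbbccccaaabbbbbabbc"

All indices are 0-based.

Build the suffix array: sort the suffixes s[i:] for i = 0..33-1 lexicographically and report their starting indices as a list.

[21, 22, 1, 10, 23, 13, 29, 5, 2, 7, 0, 12, 28, 4, 11, 27, 26, 25, 24, 14, 30, 15, 31, 16, 32, 20, 9, 6, 3, 19, 8, 18, 17]

rank | idx | suffix
   0 |  21 | aaabbbbbabbc
   1 |  22 | aabbbbbabbc
   2 |   1 | aacbacaccabbabbbccccaaabbbbbabbc
   3 |  10 | abbabbbccccaaabbbbbabbc
   4 |  23 | abbbbbabbc
   5 |  13 | abbbccccaaabbbbbabbc
   6 |  29 | abbc
   7 |   5 | acaccabbabbbccccaaabbbbbabbc
   8 |   2 | acbacaccabbabbbccccaaabbbbbabbc
   9 |   7 | accabbabbbccccaaabbbbbabbc
  10 |   0 | baacbacaccabbabbbccccaaabbbbbabbc
  11 |  12 | babbbccccaaabbbbbabbc
  12 |  28 | babbc
  13 |   4 | bacaccabbabbbccccaaabbbbbabbc
  14 |  11 | bbabbbccccaaabbbbbabbc
  15 |  27 | bbabbc
  16 |  26 | bbbabbc
  17 |  25 | bbbbabbc
  18 |  24 | bbbbbabbc
  19 |  14 | bbbccccaaabbbbbabbc
  20 |  30 | bbc
  21 |  15 | bbccccaaabbbbbabbc
  22 |  31 | bc
  23 |  16 | bccccaaabbbbbabbc
  24 |  32 | c
  25 |  20 | caaabbbbbabbc
  26 |   9 | cabbabbbccccaaabbbbbabbc
  27 |   6 | caccabbabbbccccaaabbbbbabbc
  28 |   3 | cbacaccabbabbbccccaaabbbbbabbc
  29 |  19 | ccaaabbbbbabbc
  30 |   8 | ccabbabbbccccaaabbbbbabbc
  31 |  18 | cccaaabbbbbabbc
  32 |  17 | ccccaaabbbbbabbc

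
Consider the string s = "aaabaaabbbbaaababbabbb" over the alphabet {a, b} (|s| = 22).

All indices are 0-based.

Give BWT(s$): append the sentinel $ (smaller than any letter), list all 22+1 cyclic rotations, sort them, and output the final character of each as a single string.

b$bbaaaaabbabbaabbbaaba

rank  rotation                 last
    0  $aaabaaabbbbaaababbabbb  b
    1  aaabaaabbbbaaababbabbb$  $
    2  aaababbabbb$aaabaaabbbb  b
    3  aaabbbbaaababbabbb$aaab  b
    4  aabaaabbbbaaababbabbb$a  a
    5  aababbabbb$aaabaaabbbba  a
    6  aabbbbaaababbabbb$aaaba  a
    7  abaaabbbbaaababbabbb$aa  a
    8  ababbabbb$aaabaaabbbbaa  a
    9  abbabbb$aaabaaabbbbaaab  b
   10  abbb$aaabaaabbbbaaababb  b
   11  abbbbaaababbabbb$aaabaa  a
   12  b$aaabaaabbbbaaababbabb  b
   13  baaababbabbb$aaabaaabbb  b
   14  baaabbbbaaababbabbb$aaa  a
   15  babbabbb$aaabaaabbbbaaa  a
   16  babbb$aaabaaabbbbaaabab  b
   17  bb$aaabaaabbbbaaababbab  b
   18  bbaaababbabbb$aaabaaabb  b
   19  bbabbb$aaabaaabbbbaaaba  a
   20  bbb$aaabaaabbbbaaababba  a
   21  bbbaaababbabbb$aaabaaab  b
   22  bbbbaaababbabbb$aaabaaa  a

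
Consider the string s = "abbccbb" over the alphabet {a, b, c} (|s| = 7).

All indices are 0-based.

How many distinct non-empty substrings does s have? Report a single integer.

rank | idx | suffix
   0 |   0 | abbccbb
   1 |   6 | b
   2 |   5 | bb
   3 |   1 | bbccbb
   4 |   2 | bccbb
   5 |   4 | cbb
   6 |   3 | ccbb

SA = [0, 6, 5, 1, 2, 4, 3]
i: (SA[i-1],SA[i]) lcp shared
  1: (0,6) 0 ''
  2: (6,5) 1 'b'
  3: (5,1) 2 'bb'
  4: (1,2) 1 'b'
  5: (2,4) 0 ''
  6: (4,3) 1 'c'

n(n+1)/2 = 7·8/2 = 28
Σ LCP = 0 + 0 + 1 + 2 + 1 + 0 + 1 = 5
distinct = 28 − 5 = 23

23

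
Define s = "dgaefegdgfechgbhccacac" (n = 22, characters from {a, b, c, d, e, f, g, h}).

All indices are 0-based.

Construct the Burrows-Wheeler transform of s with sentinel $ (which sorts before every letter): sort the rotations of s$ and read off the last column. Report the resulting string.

rank  rotation                 last
    0  $dgaefegdgfechgbhccacac  c
    1  ac$dgaefegdgfechgbhccac  c
    2  acac$dgaefegdgfechgbhcc  c
    3  aefegdgfechgbhccacac$dg  g
    4  bhccacac$dgaefegdgfechg  g
    5  c$dgaefegdgfechgbhccaca  a
    6  cac$dgaefegdgfechgbhcca  a
    7  cacac$dgaefegdgfechgbhc  c
    8  ccacac$dgaefegdgfechgbh  h
    9  chgbhccacac$dgaefegdgfe  e
   10  dgaefegdgfechgbhccacac$  $
   11  dgfechgbhccacac$dgaefeg  g
   12  echgbhccacac$dgaefegdgf  f
   13  efegdgfechgbhccacac$dga  a
   14  egdgfechgbhccacac$dgaef  f
   15  fechgbhccacac$dgaefegdg  g
   16  fegdgfechgbhccacac$dgae  e
   17  gaefegdgfechgbhccacac$d  d
   18  gbhccacac$dgaefegdgfech  h
   19  gdgfechgbhccacac$dgaefe  e
   20  gfechgbhccacac$dgaefegd  d
   21  hccacac$dgaefegdgfechgb  b
   22  hgbhccacac$dgaefegdgfec  c

cccggaache$gfafgedhedbc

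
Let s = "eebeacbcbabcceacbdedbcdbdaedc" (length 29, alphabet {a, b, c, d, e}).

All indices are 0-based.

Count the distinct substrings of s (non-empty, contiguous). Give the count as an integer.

399

sorted suffixes:
  #0 SA[0]=9  'abcceacbdedbcdbdaedc'
  #1 SA[1]=4  'acbcbabcceacbdedbcdbdaedc'
  #2 SA[2]=14  'acbdedbcdbdaedc'
  #3 SA[3]=25  'aedc'
  #4 SA[4]=8  'babcceacbdedbcdbdaedc'
  #5 SA[5]=6  'bcbabcceacbdedbcdbdaedc'
  #6 SA[6]=10  'bcceacbdedbcdbdaedc'
  #7 SA[7]=20  'bcdbdaedc'
  #8 SA[8]=23  'bdaedc'
  #9 SA[9]=16  'bdedbcdbdaedc'
  #10 SA[10]=2  'beacbcbabcceacbdedbcdbdaedc'
  #11 SA[11]=28  'c'
  #12 SA[12]=7  'cbabcceacbdedbcdbdaedc'
  #13 SA[13]=5  'cbcbabcceacbdedbcdbdaedc'
  #14 SA[14]=15  'cbdedbcdbdaedc'
  #15 SA[15]=11  'cceacbdedbcdbdaedc'
  #16 SA[16]=21  'cdbdaedc'
  #17 SA[17]=12  'ceacbdedbcdbdaedc'
  #18 SA[18]=24  'daedc'
  #19 SA[19]=19  'dbcdbdaedc'
  #20 SA[20]=22  'dbdaedc'
  #21 SA[21]=27  'dc'
  #22 SA[22]=17  'dedbcdbdaedc'
  #23 SA[23]=3  'eacbcbabcceacbdedbcdbdaedc'
  #24 SA[24]=13  'eacbdedbcdbdaedc'
  #25 SA[25]=1  'ebeacbcbabcceacbdedbcdbdaedc'
  #26 SA[26]=18  'edbcdbdaedc'
  #27 SA[27]=26  'edc'
  #28 SA[28]=0  'eebeacbcbabcceacbdedbcdbdaedc'

SA = [9, 4, 14, 25, 8, 6, 10, 20, 23, 16, 2, 28, 7, 5, 15, 11, 21, 12, 24, 19, 22, 27, 17, 3, 13, 1, 18, 26, 0]
rank  pair      lcp
   1  s[9:],s[4:]  1  'a'
   2  s[4:],s[14:]  3  'acb'
   3  s[14:],s[25:]  1  'a'
   4  s[25:],s[8:]  0  ''
   5  s[8:],s[6:]  1  'b'
   6  s[6:],s[10:]  2  'bc'
   7  s[10:],s[20:]  2  'bc'
   8  s[20:],s[23:]  1  'b'
   9  s[23:],s[16:]  2  'bd'
  10  s[16:],s[2:]  1  'b'
  11  s[2:],s[28:]  0  ''
  12  s[28:],s[7:]  1  'c'
  13  s[7:],s[5:]  2  'cb'
  14  s[5:],s[15:]  2  'cb'
  15  s[15:],s[11:]  1  'c'
  16  s[11:],s[21:]  1  'c'
  17  s[21:],s[12:]  1  'c'
  18  s[12:],s[24:]  0  ''
  19  s[24:],s[19:]  1  'd'
  20  s[19:],s[22:]  2  'db'
  21  s[22:],s[27:]  1  'd'
  22  s[27:],s[17:]  1  'd'
  23  s[17:],s[3:]  0  ''
  24  s[3:],s[13:]  4  'eacb'
  25  s[13:],s[1:]  1  'e'
  26  s[1:],s[18:]  1  'e'
  27  s[18:],s[26:]  2  'ed'
  28  s[26:],s[0:]  1  'e'

n(n+1)/2 = 29·30/2 = 435
Σ LCP = 0 + 1 + 3 + 1 + 0 + 1 + 2 + 2 + 1 + 2 + 1 + 0 + 1 + 2 + 2 + 1 + 1 + 1 + 0 + 1 + 2 + 1 + 1 + 0 + 4 + 1 + 1 + 2 + 1 = 36
distinct = 435 − 36 = 399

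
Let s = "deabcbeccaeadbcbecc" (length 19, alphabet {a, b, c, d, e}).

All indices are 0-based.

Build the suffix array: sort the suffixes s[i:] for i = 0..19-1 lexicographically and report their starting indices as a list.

rank→(start, suffix):
  0 → (2, 'abcbeccaeadbcbecc')
  1 → (11, 'adbcbecc')
  2 → (9, 'aeadbcbecc')
  3 → (13, 'bcbecc')
  4 → (3, 'bcbeccaeadbcbecc')
  5 → (15, 'becc')
  6 → (5, 'beccaeadbcbecc')
  7 → (18, 'c')
  8 → (8, 'caeadbcbecc')
  9 → (14, 'cbecc')
  10 → (4, 'cbeccaeadbcbecc')
  11 → (17, 'cc')
  12 → (7, 'ccaeadbcbecc')
  13 → (12, 'dbcbecc')
  14 → (0, 'deabcbeccaeadbcbecc')
  15 → (1, 'eabcbeccaeadbcbecc')
  16 → (10, 'eadbcbecc')
  17 → (16, 'ecc')
  18 → (6, 'eccaeadbcbecc')

[2, 11, 9, 13, 3, 15, 5, 18, 8, 14, 4, 17, 7, 12, 0, 1, 10, 16, 6]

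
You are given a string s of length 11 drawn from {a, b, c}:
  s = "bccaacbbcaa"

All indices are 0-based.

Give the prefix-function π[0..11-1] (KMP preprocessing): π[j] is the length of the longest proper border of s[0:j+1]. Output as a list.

π[0] = 0
j=1 s[j]='c': π[1]=0 (border '')
j=2 s[j]='c': π[2]=0 (border '')
j=3 s[j]='a': π[3]=0 (border '')
j=4 s[j]='a': π[4]=0 (border '')
j=5 s[j]='c': π[5]=0 (border '')
j=6 s[j]='b': π[6]=1 (border 'b')
j=7 s[j]='b': k: 1→0; π[7]=1 (border 'b')
j=8 s[j]='c': π[8]=2 (border 'bc')
j=9 s[j]='a': k: 2→0; π[9]=0 (border '')
j=10 s[j]='a': π[10]=0 (border '')

[0, 0, 0, 0, 0, 0, 1, 1, 2, 0, 0]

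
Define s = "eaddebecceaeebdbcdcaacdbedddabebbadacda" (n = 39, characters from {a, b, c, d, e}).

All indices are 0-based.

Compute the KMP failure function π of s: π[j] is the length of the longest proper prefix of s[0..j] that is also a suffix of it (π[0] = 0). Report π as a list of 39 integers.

[0, 0, 0, 0, 1, 0, 1, 0, 0, 1, 2, 1, 1, 0, 0, 0, 0, 0, 0, 0, 0, 0, 0, 0, 1, 0, 0, 0, 0, 0, 1, 0, 0, 0, 0, 0, 0, 0, 0]

π[0] = 0
j=1 s[j]='a': π[1]=0 (border '')
j=2 s[j]='d': π[2]=0 (border '')
j=3 s[j]='d': π[3]=0 (border '')
j=4 s[j]='e': π[4]=1 (border 'e')
j=5 s[j]='b': k: 1→0; π[5]=0 (border '')
j=6 s[j]='e': π[6]=1 (border 'e')
j=7 s[j]='c': k: 1→0; π[7]=0 (border '')
j=8 s[j]='c': π[8]=0 (border '')
j=9 s[j]='e': π[9]=1 (border 'e')
j=10 s[j]='a': π[10]=2 (border 'ea')
j=11 s[j]='e': k: 2→0; π[11]=1 (border 'e')
j=12 s[j]='e': k: 1→0; π[12]=1 (border 'e')
j=13 s[j]='b': k: 1→0; π[13]=0 (border '')
j=14 s[j]='d': π[14]=0 (border '')
j=15 s[j]='b': π[15]=0 (border '')
j=16 s[j]='c': π[16]=0 (border '')
j=17 s[j]='d': π[17]=0 (border '')
j=18 s[j]='c': π[18]=0 (border '')
j=19 s[j]='a': π[19]=0 (border '')
j=20 s[j]='a': π[20]=0 (border '')
j=21 s[j]='c': π[21]=0 (border '')
j=22 s[j]='d': π[22]=0 (border '')
j=23 s[j]='b': π[23]=0 (border '')
j=24 s[j]='e': π[24]=1 (border 'e')
j=25 s[j]='d': k: 1→0; π[25]=0 (border '')
j=26 s[j]='d': π[26]=0 (border '')
j=27 s[j]='d': π[27]=0 (border '')
j=28 s[j]='a': π[28]=0 (border '')
j=29 s[j]='b': π[29]=0 (border '')
j=30 s[j]='e': π[30]=1 (border 'e')
j=31 s[j]='b': k: 1→0; π[31]=0 (border '')
j=32 s[j]='b': π[32]=0 (border '')
j=33 s[j]='a': π[33]=0 (border '')
j=34 s[j]='d': π[34]=0 (border '')
j=35 s[j]='a': π[35]=0 (border '')
j=36 s[j]='c': π[36]=0 (border '')
j=37 s[j]='d': π[37]=0 (border '')
j=38 s[j]='a': π[38]=0 (border '')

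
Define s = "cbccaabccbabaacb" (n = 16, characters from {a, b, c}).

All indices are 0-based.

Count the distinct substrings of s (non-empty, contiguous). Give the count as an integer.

sorted suffixes:
  #0 SA[0]=4  'aabccbabaacb'
  #1 SA[1]=12  'aacb'
  #2 SA[2]=10  'abaacb'
  #3 SA[3]=5  'abccbabaacb'
  #4 SA[4]=13  'acb'
  #5 SA[5]=15  'b'
  #6 SA[6]=11  'baacb'
  #7 SA[7]=9  'babaacb'
  #8 SA[8]=1  'bccaabccbabaacb'
  #9 SA[9]=6  'bccbabaacb'
  #10 SA[10]=3  'caabccbabaacb'
  #11 SA[11]=14  'cb'
  #12 SA[12]=8  'cbabaacb'
  #13 SA[13]=0  'cbccaabccbabaacb'
  #14 SA[14]=2  'ccaabccbabaacb'
  #15 SA[15]=7  'ccbabaacb'

SA = [4, 12, 10, 5, 13, 15, 11, 9, 1, 6, 3, 14, 8, 0, 2, 7]
[i] adj suffixes → lcp
  [1] 4/12 → 2 ('aa')
  [2] 12/10 → 1 ('a')
  [3] 10/5 → 2 ('ab')
  [4] 5/13 → 1 ('a')
  [5] 13/15 → 0 ('')
  [6] 15/11 → 1 ('b')
  [7] 11/9 → 2 ('ba')
  [8] 9/1 → 1 ('b')
  [9] 1/6 → 3 ('bcc')
  [10] 6/3 → 0 ('')
  [11] 3/14 → 1 ('c')
  [12] 14/8 → 2 ('cb')
  [13] 8/0 → 2 ('cb')
  [14] 0/2 → 1 ('c')
  [15] 2/7 → 2 ('cc')

n(n+1)/2 = 16·17/2 = 136
Σ LCP = 0 + 2 + 1 + 2 + 1 + 0 + 1 + 2 + 1 + 3 + 0 + 1 + 2 + 2 + 1 + 2 = 21
distinct = 136 − 21 = 115

115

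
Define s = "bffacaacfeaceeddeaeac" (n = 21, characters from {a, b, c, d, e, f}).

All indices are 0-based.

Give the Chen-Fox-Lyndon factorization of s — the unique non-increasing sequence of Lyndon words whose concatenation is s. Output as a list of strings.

["bff", "ac", "aacfeaceeddeaeac"]

emit factor 1: 'bff' (i=0, period=3)
emit factor 2: 'ac' (i=3, period=2)
emit factor 3: 'aacfeaceeddeaeac' (i=5, period=16)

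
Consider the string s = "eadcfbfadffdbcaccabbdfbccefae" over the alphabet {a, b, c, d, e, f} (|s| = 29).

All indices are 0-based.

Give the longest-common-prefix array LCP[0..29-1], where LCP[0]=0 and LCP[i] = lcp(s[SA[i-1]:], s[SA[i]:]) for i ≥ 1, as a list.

[0, 1, 1, 2, 1, 0, 1, 2, 1, 1, 0, 2, 1, 2, 1, 1, 0, 1, 1, 2, 0, 1, 1, 0, 2, 1, 2, 1, 1]

rank | idx | suffix
   0 |  17 | abbdfbccefae
   1 |  14 | accabbdfbccefae
   2 |   1 | adcfbfadffdbcaccabbdfbccefae
   3 |   7 | adffdbcaccabbdfbccefae
   4 |  27 | ae
   5 |  18 | bbdfbccefae
   6 |  12 | bcaccabbdfbccefae
   7 |  22 | bccefae
   8 |  19 | bdfbccefae
   9 |   5 | bfadffdbcaccabbdfbccefae
  10 |  16 | cabbdfbccefae
  11 |  13 | caccabbdfbccefae
  12 |  15 | ccabbdfbccefae
  13 |  23 | ccefae
  14 |  24 | cefae
  15 |   3 | cfbfadffdbcaccabbdfbccefae
  16 |  11 | dbcaccabbdfbccefae
  17 |   2 | dcfbfadffdbcaccabbdfbccefae
  18 |  20 | dfbccefae
  19 |   8 | dffdbcaccabbdfbccefae
  20 |  28 | e
  21 |   0 | eadcfbfadffdbcaccabbdfbccefae
  22 |  25 | efae
  23 |   6 | fadffdbcaccabbdfbccefae
  24 |  26 | fae
  25 |  21 | fbccefae
  26 |   4 | fbfadffdbcaccabbdfbccefae
  27 |  10 | fdbcaccabbdfbccefae
  28 |   9 | ffdbcaccabbdfbccefae

SA = [17, 14, 1, 7, 27, 18, 12, 22, 19, 5, 16, 13, 15, 23, 24, 3, 11, 2, 20, 8, 28, 0, 25, 6, 26, 21, 4, 10, 9]
i: (SA[i-1],SA[i]) lcp shared
  1: (17,14) 1 'a'
  2: (14,1) 1 'a'
  3: (1,7) 2 'ad'
  4: (7,27) 1 'a'
  5: (27,18) 0 ''
  6: (18,12) 1 'b'
  7: (12,22) 2 'bc'
  8: (22,19) 1 'b'
  9: (19,5) 1 'b'
  10: (5,16) 0 ''
  11: (16,13) 2 'ca'
  12: (13,15) 1 'c'
  13: (15,23) 2 'cc'
  14: (23,24) 1 'c'
  15: (24,3) 1 'c'
  16: (3,11) 0 ''
  17: (11,2) 1 'd'
  18: (2,20) 1 'd'
  19: (20,8) 2 'df'
  20: (8,28) 0 ''
  21: (28,0) 1 'e'
  22: (0,25) 1 'e'
  23: (25,6) 0 ''
  24: (6,26) 2 'fa'
  25: (26,21) 1 'f'
  26: (21,4) 2 'fb'
  27: (4,10) 1 'f'
  28: (10,9) 1 'f'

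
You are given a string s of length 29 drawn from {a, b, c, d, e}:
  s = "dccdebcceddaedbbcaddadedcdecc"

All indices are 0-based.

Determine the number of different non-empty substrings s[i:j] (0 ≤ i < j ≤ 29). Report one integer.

397

sorted suffixes:
  #0 SA[0]=17  'addadedcdecc'
  #1 SA[1]=20  'adedcdecc'
  #2 SA[2]=11  'aedbbcaddadedcdecc'
  #3 SA[3]=14  'bbcaddadedcdecc'
  #4 SA[4]=15  'bcaddadedcdecc'
  #5 SA[5]=5  'bcceddaedbbcaddadedcdecc'
  #6 SA[6]=28  'c'
  #7 SA[7]=16  'caddadedcdecc'
  #8 SA[8]=27  'cc'
  #9 SA[9]=1  'ccdebcceddaedbbcaddadedcdecc'
  #10 SA[10]=6  'cceddaedbbcaddadedcdecc'
  #11 SA[11]=2  'cdebcceddaedbbcaddadedcdecc'
  #12 SA[12]=24  'cdecc'
  #13 SA[13]=7  'ceddaedbbcaddadedcdecc'
  #14 SA[14]=19  'dadedcdecc'
  #15 SA[15]=10  'daedbbcaddadedcdecc'
  #16 SA[16]=13  'dbbcaddadedcdecc'
  #17 SA[17]=0  'dccdebcceddaedbbcaddadedcdecc'
  #18 SA[18]=23  'dcdecc'
  #19 SA[19]=18  'ddadedcdecc'
  #20 SA[20]=9  'ddaedbbcaddadedcdecc'
  #21 SA[21]=3  'debcceddaedbbcaddadedcdecc'
  #22 SA[22]=25  'decc'
  #23 SA[23]=21  'dedcdecc'
  #24 SA[24]=4  'ebcceddaedbbcaddadedcdecc'
  #25 SA[25]=26  'ecc'
  #26 SA[26]=12  'edbbcaddadedcdecc'
  #27 SA[27]=22  'edcdecc'
  #28 SA[28]=8  'eddaedbbcaddadedcdecc'

SA = [17, 20, 11, 14, 15, 5, 28, 16, 27, 1, 6, 2, 24, 7, 19, 10, 13, 0, 23, 18, 9, 3, 25, 21, 4, 26, 12, 22, 8]
rank  pair      lcp
   1  s[17:],s[20:]  2  'ad'
   2  s[20:],s[11:]  1  'a'
   3  s[11:],s[14:]  0  ''
   4  s[14:],s[15:]  1  'b'
   5  s[15:],s[5:]  2  'bc'
   6  s[5:],s[28:]  0  ''
   7  s[28:],s[16:]  1  'c'
   8  s[16:],s[27:]  1  'c'
   9  s[27:],s[1:]  2  'cc'
  10  s[1:],s[6:]  2  'cc'
  11  s[6:],s[2:]  1  'c'
  12  s[2:],s[24:]  3  'cde'
  13  s[24:],s[7:]  1  'c'
  14  s[7:],s[19:]  0  ''
  15  s[19:],s[10:]  2  'da'
  16  s[10:],s[13:]  1  'd'
  17  s[13:],s[0:]  1  'd'
  18  s[0:],s[23:]  2  'dc'
  19  s[23:],s[18:]  1  'd'
  20  s[18:],s[9:]  3  'dda'
  21  s[9:],s[3:]  1  'd'
  22  s[3:],s[25:]  2  'de'
  23  s[25:],s[21:]  2  'de'
  24  s[21:],s[4:]  0  ''
  25  s[4:],s[26:]  1  'e'
  26  s[26:],s[12:]  1  'e'
  27  s[12:],s[22:]  2  'ed'
  28  s[22:],s[8:]  2  'ed'

n(n+1)/2 = 29·30/2 = 435
Σ LCP = 0 + 2 + 1 + 0 + 1 + 2 + 0 + 1 + 1 + 2 + 2 + 1 + 3 + 1 + 0 + 2 + 1 + 1 + 2 + 1 + 3 + 1 + 2 + 2 + 0 + 1 + 1 + 2 + 2 = 38
distinct = 435 − 38 = 397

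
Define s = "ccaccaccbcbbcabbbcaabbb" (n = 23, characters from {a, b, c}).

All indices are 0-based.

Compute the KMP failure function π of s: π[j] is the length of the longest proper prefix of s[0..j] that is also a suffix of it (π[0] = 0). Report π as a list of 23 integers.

[0, 1, 0, 1, 2, 3, 4, 5, 0, 1, 0, 0, 1, 0, 0, 0, 0, 1, 0, 0, 0, 0, 0]

π[0] = 0
j=1 s[j]='c': π[1]=1 (border 'c')
j=2 s[j]='a': k: 1→0; π[2]=0 (border '')
j=3 s[j]='c': π[3]=1 (border 'c')
j=4 s[j]='c': π[4]=2 (border 'cc')
j=5 s[j]='a': π[5]=3 (border 'cca')
j=6 s[j]='c': π[6]=4 (border 'ccac')
j=7 s[j]='c': π[7]=5 (border 'ccacc')
j=8 s[j]='b': k: 5→2→1→0; π[8]=0 (border '')
j=9 s[j]='c': π[9]=1 (border 'c')
j=10 s[j]='b': k: 1→0; π[10]=0 (border '')
j=11 s[j]='b': π[11]=0 (border '')
j=12 s[j]='c': π[12]=1 (border 'c')
j=13 s[j]='a': k: 1→0; π[13]=0 (border '')
j=14 s[j]='b': π[14]=0 (border '')
j=15 s[j]='b': π[15]=0 (border '')
j=16 s[j]='b': π[16]=0 (border '')
j=17 s[j]='c': π[17]=1 (border 'c')
j=18 s[j]='a': k: 1→0; π[18]=0 (border '')
j=19 s[j]='a': π[19]=0 (border '')
j=20 s[j]='b': π[20]=0 (border '')
j=21 s[j]='b': π[21]=0 (border '')
j=22 s[j]='b': π[22]=0 (border '')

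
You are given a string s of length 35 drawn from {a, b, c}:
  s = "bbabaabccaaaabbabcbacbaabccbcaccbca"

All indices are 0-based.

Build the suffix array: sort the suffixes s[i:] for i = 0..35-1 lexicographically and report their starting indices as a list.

[34, 9, 10, 11, 4, 22, 2, 12, 15, 5, 23, 19, 29, 3, 21, 1, 14, 18, 0, 13, 32, 27, 16, 6, 24, 33, 8, 28, 20, 17, 31, 26, 7, 30, 25]

rank→(start, suffix):
  0 → (34, 'a')
  1 → (9, 'aaaabbabcbacbaabccbcaccbca')
  2 → (10, 'aaabbabcbacbaabccbcaccbca')
  3 → (11, 'aabbabcbacbaabccbcaccbca')
  4 → (4, 'aabccaaaabbabcbacbaabccbcaccbca')
  5 → (22, 'aabccbcaccbca')
  6 → (2, 'abaabccaaaabbabcbacbaabccbcaccbca')
  7 → (12, 'abbabcbacbaabccbcaccbca')
  8 → (15, 'abcbacbaabccbcaccbca')
  9 → (5, 'abccaaaabbabcbacbaabccbcaccbca')
  10 → (23, 'abccbcaccbca')
  11 → (19, 'acbaabccbcaccbca')
  12 → (29, 'accbca')
  13 → (3, 'baabccaaaabbabcbacbaabccbcaccbca')
  14 → (21, 'baabccbcaccbca')
  15 → (1, 'babaabccaaaabbabcbacbaabccbcaccbca')
  16 → (14, 'babcbacbaabccbcaccbca')
  17 → (18, 'bacbaabccbcaccbca')
  18 → (0, 'bbabaabccaaaabbabcbacbaabccbcaccbca')
  19 → (13, 'bbabcbacbaabccbcaccbca')
  20 → (32, 'bca')
  21 → (27, 'bcaccbca')
  22 → (16, 'bcbacbaabccbcaccbca')
  23 → (6, 'bccaaaabbabcbacbaabccbcaccbca')
  24 → (24, 'bccbcaccbca')
  25 → (33, 'ca')
  26 → (8, 'caaaabbabcbacbaabccbcaccbca')
  27 → (28, 'caccbca')
  28 → (20, 'cbaabccbcaccbca')
  29 → (17, 'cbacbaabccbcaccbca')
  30 → (31, 'cbca')
  31 → (26, 'cbcaccbca')
  32 → (7, 'ccaaaabbabcbacbaabccbcaccbca')
  33 → (30, 'ccbca')
  34 → (25, 'ccbcaccbca')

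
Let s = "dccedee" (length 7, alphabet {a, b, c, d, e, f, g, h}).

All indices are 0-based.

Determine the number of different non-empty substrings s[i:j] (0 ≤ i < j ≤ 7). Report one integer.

sorted suffixes:
  #0 SA[0]=1  'ccedee'
  #1 SA[1]=2  'cedee'
  #2 SA[2]=0  'dccedee'
  #3 SA[3]=4  'dee'
  #4 SA[4]=6  'e'
  #5 SA[5]=3  'edee'
  #6 SA[6]=5  'ee'

SA = [1, 2, 0, 4, 6, 3, 5]
rank  pair      lcp
   1  s[1:],s[2:]  1  'c'
   2  s[2:],s[0:]  0  ''
   3  s[0:],s[4:]  1  'd'
   4  s[4:],s[6:]  0  ''
   5  s[6:],s[3:]  1  'e'
   6  s[3:],s[5:]  1  'e'

n(n+1)/2 = 7·8/2 = 28
Σ LCP = 0 + 1 + 0 + 1 + 0 + 1 + 1 = 4
distinct = 28 − 4 = 24

24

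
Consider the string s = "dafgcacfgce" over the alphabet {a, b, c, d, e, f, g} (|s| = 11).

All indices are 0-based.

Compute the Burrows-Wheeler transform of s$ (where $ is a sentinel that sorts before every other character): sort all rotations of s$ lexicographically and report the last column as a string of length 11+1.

rank  rotation      last
    0  $dafgcacfgce  e
    1  acfgce$dafgc  c
    2  afgcacfgce$d  d
    3  cacfgce$dafg  g
    4  ce$dafgcacfg  g
    5  cfgce$dafgca  a
    6  dafgcacfgce$  $
    7  e$dafgcacfgc  c
    8  fgcacfgce$da  a
    9  fgce$dafgcac  c
   10  gcacfgce$daf  f
   11  gce$dafgcacf  f

ecdgga$cacff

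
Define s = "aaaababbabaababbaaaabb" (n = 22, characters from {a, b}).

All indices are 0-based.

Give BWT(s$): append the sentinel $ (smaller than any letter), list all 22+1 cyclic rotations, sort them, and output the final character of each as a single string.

b$baabaabaaabbbbabaaaaa

rank  rotation                 last
    0  $aaaababbabaababbaaaabb  b
    1  aaaababbabaababbaaaabb$  $
    2  aaaabb$aaaababbabaababb  b
    3  aaababbabaababbaaaabb$a  a
    4  aaabb$aaaababbabaababba  a
    5  aababbaaaabb$aaaababbab  b
    6  aababbabaababbaaaabb$aa  a
    7  aabb$aaaababbabaababbaa  a
    8  abaababbaaaabb$aaaababb  b
    9  ababbaaaabb$aaaababbaba  a
   10  ababbabaababbaaaabb$aaa  a
   11  abb$aaaababbabaababbaaa  a
   12  abbaaaabb$aaaababbabaab  b
   13  abbabaababbaaaabb$aaaab  b
   14  b$aaaababbabaababbaaaab  b
   15  baaaabb$aaaababbabaabab  b
   16  baababbaaaabb$aaaababba  a
   17  babaababbaaaabb$aaaabab  b
   18  babbaaaabb$aaaababbabaa  a
   19  babbabaababbaaaabb$aaaa  a
   20  bb$aaaababbabaababbaaaa  a
   21  bbaaaabb$aaaababbabaaba  a
   22  bbabaababbaaaabb$aaaaba  a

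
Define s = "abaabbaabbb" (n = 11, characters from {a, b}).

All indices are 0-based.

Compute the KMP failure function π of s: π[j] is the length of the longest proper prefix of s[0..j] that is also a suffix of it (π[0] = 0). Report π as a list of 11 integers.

π[0] = 0
j=1 s[j]='b': π[1]=0 (border '')
j=2 s[j]='a': π[2]=1 (border 'a')
j=3 s[j]='a': k: 1→0; π[3]=1 (border 'a')
j=4 s[j]='b': π[4]=2 (border 'ab')
j=5 s[j]='b': k: 2→0; π[5]=0 (border '')
j=6 s[j]='a': π[6]=1 (border 'a')
j=7 s[j]='a': k: 1→0; π[7]=1 (border 'a')
j=8 s[j]='b': π[8]=2 (border 'ab')
j=9 s[j]='b': k: 2→0; π[9]=0 (border '')
j=10 s[j]='b': π[10]=0 (border '')

[0, 0, 1, 1, 2, 0, 1, 1, 2, 0, 0]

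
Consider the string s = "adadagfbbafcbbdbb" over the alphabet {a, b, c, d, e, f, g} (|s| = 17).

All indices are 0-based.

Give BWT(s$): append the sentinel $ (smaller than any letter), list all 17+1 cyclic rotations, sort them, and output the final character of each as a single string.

rank  rotation            last
    0  $adadagfbbafcbbdbb  b
    1  adadagfbbafcbbdbb$  $
    2  adagfbbafcbbdbb$ad  d
    3  afcbbdbb$adadagfbb  b
    4  agfbbafcbbdbb$adad  d
    5  b$adadagfbbafcbbdb  b
    6  bafcbbdbb$adadagfb  b
    7  bb$adadagfbbafcbbd  d
    8  bbafcbbdbb$adadagf  f
    9  bbdbb$adadagfbbafc  c
   10  bdbb$adadagfbbafcb  b
   11  cbbdbb$adadagfbbaf  f
   12  dadagfbbafcbbdbb$a  a
   13  dagfbbafcbbdbb$ada  a
   14  dbb$adadagfbbafcbb  b
   15  fbbafcbbdbb$adadag  g
   16  fcbbdbb$adadagfbba  a
   17  gfbbafcbbdbb$adada  a

b$dbdbbdfcbfaabgaa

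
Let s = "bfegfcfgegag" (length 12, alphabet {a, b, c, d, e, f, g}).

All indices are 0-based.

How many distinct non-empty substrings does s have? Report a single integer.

sorted suffixes:
  #0 SA[0]=10  'ag'
  #1 SA[1]=0  'bfegfcfgegag'
  #2 SA[2]=5  'cfgegag'
  #3 SA[3]=8  'egag'
  #4 SA[4]=2  'egfcfgegag'
  #5 SA[5]=4  'fcfgegag'
  #6 SA[6]=1  'fegfcfgegag'
  #7 SA[7]=6  'fgegag'
  #8 SA[8]=11  'g'
  #9 SA[9]=9  'gag'
  #10 SA[10]=7  'gegag'
  #11 SA[11]=3  'gfcfgegag'

SA = [10, 0, 5, 8, 2, 4, 1, 6, 11, 9, 7, 3]
[i] adj suffixes → lcp
  [1] 10/0 → 0 ('')
  [2] 0/5 → 0 ('')
  [3] 5/8 → 0 ('')
  [4] 8/2 → 2 ('eg')
  [5] 2/4 → 0 ('')
  [6] 4/1 → 1 ('f')
  [7] 1/6 → 1 ('f')
  [8] 6/11 → 0 ('')
  [9] 11/9 → 1 ('g')
  [10] 9/7 → 1 ('g')
  [11] 7/3 → 1 ('g')

n(n+1)/2 = 12·13/2 = 78
Σ LCP = 0 + 0 + 0 + 0 + 2 + 0 + 1 + 1 + 0 + 1 + 1 + 1 = 7
distinct = 78 − 7 = 71

71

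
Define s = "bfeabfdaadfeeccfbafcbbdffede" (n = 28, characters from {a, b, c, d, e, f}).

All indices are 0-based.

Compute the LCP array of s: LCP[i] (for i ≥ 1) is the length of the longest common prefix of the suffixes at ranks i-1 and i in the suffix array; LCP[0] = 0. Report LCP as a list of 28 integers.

rank→(start, suffix):
  0 → (7, 'aadfeeccfbafcbbdffede')
  1 → (3, 'abfdaadfeeccfbafcbbdffede')
  2 → (8, 'adfeeccfbafcbbdffede')
  3 → (17, 'afcbbdffede')
  4 → (16, 'bafcbbdffede')
  5 → (20, 'bbdffede')
  6 → (21, 'bdffede')
  7 → (4, 'bfdaadfeeccfbafcbbdffede')
  8 → (0, 'bfeabfdaadfeeccfbafcbbdffede')
  9 → (19, 'cbbdffede')
  10 → (13, 'ccfbafcbbdffede')
  11 → (14, 'cfbafcbbdffede')
  12 → (6, 'daadfeeccfbafcbbdffede')
  13 → (26, 'de')
  14 → (9, 'dfeeccfbafcbbdffede')
  15 → (22, 'dffede')
  16 → (27, 'e')
  17 → (2, 'eabfdaadfeeccfbafcbbdffede')
  18 → (12, 'eccfbafcbbdffede')
  19 → (25, 'ede')
  20 → (11, 'eeccfbafcbbdffede')
  21 → (15, 'fbafcbbdffede')
  22 → (18, 'fcbbdffede')
  23 → (5, 'fdaadfeeccfbafcbbdffede')
  24 → (1, 'feabfdaadfeeccfbafcbbdffede')
  25 → (24, 'fede')
  26 → (10, 'feeccfbafcbbdffede')
  27 → (23, 'ffede')

SA = [7, 3, 8, 17, 16, 20, 21, 4, 0, 19, 13, 14, 6, 26, 9, 22, 27, 2, 12, 25, 11, 15, 18, 5, 1, 24, 10, 23]
rank  pair      lcp
   1  s[7:],s[3:]  1  'a'
   2  s[3:],s[8:]  1  'a'
   3  s[8:],s[17:]  1  'a'
   4  s[17:],s[16:]  0  ''
   5  s[16:],s[20:]  1  'b'
   6  s[20:],s[21:]  1  'b'
   7  s[21:],s[4:]  1  'b'
   8  s[4:],s[0:]  2  'bf'
   9  s[0:],s[19:]  0  ''
  10  s[19:],s[13:]  1  'c'
  11  s[13:],s[14:]  1  'c'
  12  s[14:],s[6:]  0  ''
  13  s[6:],s[26:]  1  'd'
  14  s[26:],s[9:]  1  'd'
  15  s[9:],s[22:]  2  'df'
  16  s[22:],s[27:]  0  ''
  17  s[27:],s[2:]  1  'e'
  18  s[2:],s[12:]  1  'e'
  19  s[12:],s[25:]  1  'e'
  20  s[25:],s[11:]  1  'e'
  21  s[11:],s[15:]  0  ''
  22  s[15:],s[18:]  1  'f'
  23  s[18:],s[5:]  1  'f'
  24  s[5:],s[1:]  1  'f'
  25  s[1:],s[24:]  2  'fe'
  26  s[24:],s[10:]  2  'fe'
  27  s[10:],s[23:]  1  'f'

[0, 1, 1, 1, 0, 1, 1, 1, 2, 0, 1, 1, 0, 1, 1, 2, 0, 1, 1, 1, 1, 0, 1, 1, 1, 2, 2, 1]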